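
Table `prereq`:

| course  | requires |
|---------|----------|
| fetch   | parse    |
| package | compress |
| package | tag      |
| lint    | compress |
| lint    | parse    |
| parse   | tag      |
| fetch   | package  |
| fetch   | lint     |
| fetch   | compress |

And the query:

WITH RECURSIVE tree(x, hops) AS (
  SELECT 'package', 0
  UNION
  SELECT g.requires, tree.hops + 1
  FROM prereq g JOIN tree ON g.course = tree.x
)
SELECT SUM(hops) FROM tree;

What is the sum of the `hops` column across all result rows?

2

Base: (package, hops=0).
Iteration 1: edges from {package} -> (compress, hops=1), (tag, hops=1).
Iteration 2: no outgoing edges from {compress,tag}; recursion stops.
SUM(hops) = 0 + 1 + 1 = 2.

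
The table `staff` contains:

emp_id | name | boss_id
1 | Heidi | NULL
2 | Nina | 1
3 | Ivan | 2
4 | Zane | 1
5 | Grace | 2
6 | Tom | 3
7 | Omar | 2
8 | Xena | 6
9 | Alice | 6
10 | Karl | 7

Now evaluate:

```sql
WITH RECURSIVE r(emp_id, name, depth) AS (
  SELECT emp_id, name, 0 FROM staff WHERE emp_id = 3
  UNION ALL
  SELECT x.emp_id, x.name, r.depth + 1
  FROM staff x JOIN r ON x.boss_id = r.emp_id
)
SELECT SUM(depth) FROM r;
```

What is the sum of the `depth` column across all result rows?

Base: emp_id=3 (Ivan) at depth 0.
Iteration 1: rows with boss_id in {3} -> Tom (id 6, depth 1).
Iteration 2: rows with boss_id in {6} -> Xena (id 8, depth 2), Alice (id 9, depth 2).
Iteration 3: no rows with boss_id in {8,9}; recursion stops.
SUM(depth) = 0 + 1 + 2 + 2 = 5.

5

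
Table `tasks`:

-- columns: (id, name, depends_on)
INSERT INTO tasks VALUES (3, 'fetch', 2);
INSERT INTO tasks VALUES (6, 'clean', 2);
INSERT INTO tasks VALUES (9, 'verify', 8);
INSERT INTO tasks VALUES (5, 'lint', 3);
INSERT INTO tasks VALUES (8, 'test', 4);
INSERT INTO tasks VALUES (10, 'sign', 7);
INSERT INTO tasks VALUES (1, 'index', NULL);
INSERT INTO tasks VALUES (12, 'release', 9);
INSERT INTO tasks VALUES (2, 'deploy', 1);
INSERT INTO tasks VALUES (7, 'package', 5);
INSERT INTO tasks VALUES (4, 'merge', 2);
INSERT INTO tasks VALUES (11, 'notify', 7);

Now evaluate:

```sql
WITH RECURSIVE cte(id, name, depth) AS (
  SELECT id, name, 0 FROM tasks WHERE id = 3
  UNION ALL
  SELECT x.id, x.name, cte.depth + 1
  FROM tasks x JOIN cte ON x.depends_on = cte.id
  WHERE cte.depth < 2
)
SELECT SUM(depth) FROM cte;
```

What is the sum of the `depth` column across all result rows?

3

Base: id=3 (fetch) at depth 0.
Iteration 1: rows with depends_on in {3} -> lint (id 5, depth 1).
Iteration 2: rows with depends_on in {5} -> package (id 7, depth 2).
Iteration 3: depth < 2 fails for all current rows; recursion stops.
SUM(depth) = 0 + 1 + 2 = 3.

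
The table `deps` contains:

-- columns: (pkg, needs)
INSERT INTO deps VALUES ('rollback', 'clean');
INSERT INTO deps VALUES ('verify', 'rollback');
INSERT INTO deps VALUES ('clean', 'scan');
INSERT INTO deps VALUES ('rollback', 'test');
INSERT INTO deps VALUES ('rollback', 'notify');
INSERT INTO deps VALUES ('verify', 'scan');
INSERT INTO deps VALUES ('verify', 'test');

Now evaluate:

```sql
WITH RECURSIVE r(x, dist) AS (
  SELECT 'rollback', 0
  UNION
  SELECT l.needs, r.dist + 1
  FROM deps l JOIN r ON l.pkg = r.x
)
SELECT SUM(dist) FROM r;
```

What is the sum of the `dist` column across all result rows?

Base: (rollback, dist=0).
Iteration 1: edges from {rollback} -> (clean, dist=1), (notify, dist=1), (test, dist=1).
Iteration 2: edges from {clean,notify,test} -> (scan, dist=2).
Iteration 3: no outgoing edges from {scan}; recursion stops.
SUM(dist) = 0 + 1 + 1 + 1 + 2 = 5.

5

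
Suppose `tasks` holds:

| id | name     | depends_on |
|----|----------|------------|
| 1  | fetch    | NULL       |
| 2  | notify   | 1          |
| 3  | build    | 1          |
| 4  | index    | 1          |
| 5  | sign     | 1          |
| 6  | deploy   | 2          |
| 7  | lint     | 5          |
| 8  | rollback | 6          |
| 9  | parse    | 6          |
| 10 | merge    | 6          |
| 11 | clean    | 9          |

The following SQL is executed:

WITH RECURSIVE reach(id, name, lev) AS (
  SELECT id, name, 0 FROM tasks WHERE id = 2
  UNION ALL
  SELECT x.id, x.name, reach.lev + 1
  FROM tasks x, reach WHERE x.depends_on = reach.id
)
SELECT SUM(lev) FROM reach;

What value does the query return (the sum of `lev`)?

Base: id=2 (notify) at lev 0.
Iteration 1: rows with depends_on in {2} -> deploy (id 6, lev 1).
Iteration 2: rows with depends_on in {6} -> rollback (id 8, lev 2), parse (id 9, lev 2), merge (id 10, lev 2).
Iteration 3: rows with depends_on in {8,9,10} -> clean (id 11, lev 3).
Iteration 4: no rows with depends_on in {11}; recursion stops.
SUM(lev) = 0 + 1 + 2 + 2 + 2 + 3 = 10.

10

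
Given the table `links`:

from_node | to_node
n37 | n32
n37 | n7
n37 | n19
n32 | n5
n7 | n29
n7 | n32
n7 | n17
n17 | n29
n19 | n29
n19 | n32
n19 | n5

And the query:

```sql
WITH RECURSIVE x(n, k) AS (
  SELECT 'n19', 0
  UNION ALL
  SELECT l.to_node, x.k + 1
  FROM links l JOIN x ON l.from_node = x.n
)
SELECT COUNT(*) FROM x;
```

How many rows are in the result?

Base: (n19, k=0).
Iteration 1: edges from {n19} -> (n29, k=1), (n32, k=1), (n5, k=1).
Iteration 2: edges from {n29,n32,n5} -> (n5, k=2).
Iteration 3: no outgoing edges from {n5}; recursion stops.
Total rows emitted: 5.

5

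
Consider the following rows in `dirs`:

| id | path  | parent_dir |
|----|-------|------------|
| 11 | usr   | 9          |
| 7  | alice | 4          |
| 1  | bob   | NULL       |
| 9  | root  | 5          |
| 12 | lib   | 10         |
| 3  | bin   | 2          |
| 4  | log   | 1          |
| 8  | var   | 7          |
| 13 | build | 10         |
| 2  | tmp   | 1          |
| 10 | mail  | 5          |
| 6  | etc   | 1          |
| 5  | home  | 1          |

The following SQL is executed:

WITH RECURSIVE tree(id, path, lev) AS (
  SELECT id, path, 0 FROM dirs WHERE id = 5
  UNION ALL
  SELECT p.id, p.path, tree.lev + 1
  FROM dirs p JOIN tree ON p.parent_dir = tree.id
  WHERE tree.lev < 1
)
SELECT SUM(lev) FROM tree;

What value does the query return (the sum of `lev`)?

Base: id=5 (home) at lev 0.
Iteration 1: rows with parent_dir in {5} -> root (id 9, lev 1), mail (id 10, lev 1).
Iteration 2: lev < 1 fails for all current rows; recursion stops.
SUM(lev) = 0 + 1 + 1 = 2.

2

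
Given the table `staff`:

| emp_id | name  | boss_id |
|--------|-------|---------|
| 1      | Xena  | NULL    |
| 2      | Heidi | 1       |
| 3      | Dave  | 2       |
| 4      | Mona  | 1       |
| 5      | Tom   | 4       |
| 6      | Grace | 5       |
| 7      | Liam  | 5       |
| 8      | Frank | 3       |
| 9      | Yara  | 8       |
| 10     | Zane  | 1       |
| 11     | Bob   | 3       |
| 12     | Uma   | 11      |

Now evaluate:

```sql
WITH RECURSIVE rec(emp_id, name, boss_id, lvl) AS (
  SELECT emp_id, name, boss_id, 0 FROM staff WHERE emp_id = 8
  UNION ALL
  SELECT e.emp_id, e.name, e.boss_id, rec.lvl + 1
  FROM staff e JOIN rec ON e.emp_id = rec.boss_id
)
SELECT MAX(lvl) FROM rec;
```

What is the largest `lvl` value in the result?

Base: emp_id=8 (Frank), boss_id=3, lvl 0.
Iteration 1: join on emp_id=3 -> Dave (id 3, boss_id=2, lvl 1).
Iteration 2: join on emp_id=2 -> Heidi (id 2, boss_id=1, lvl 2).
Iteration 3: join on emp_id=1 -> Xena (id 1, boss_id=NULL, lvl 3).
Iteration 4: boss_id is NULL; no match; recursion stops.
lvl values: 0, 1, 2, 3; the maximum is 3.

3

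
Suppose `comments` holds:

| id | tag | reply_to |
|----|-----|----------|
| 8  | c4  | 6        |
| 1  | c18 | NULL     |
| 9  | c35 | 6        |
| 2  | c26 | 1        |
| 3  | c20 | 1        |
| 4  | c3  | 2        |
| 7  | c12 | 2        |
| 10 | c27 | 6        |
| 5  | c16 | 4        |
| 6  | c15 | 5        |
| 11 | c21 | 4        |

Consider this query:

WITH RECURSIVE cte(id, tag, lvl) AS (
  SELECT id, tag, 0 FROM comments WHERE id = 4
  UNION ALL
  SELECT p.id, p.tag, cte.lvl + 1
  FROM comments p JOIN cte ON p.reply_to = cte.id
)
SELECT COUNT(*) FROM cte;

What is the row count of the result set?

7

Base: id=4 (c3) at lvl 0.
Iteration 1: rows with reply_to in {4} -> c16 (id 5, lvl 1), c21 (id 11, lvl 1).
Iteration 2: rows with reply_to in {5,11} -> c15 (id 6, lvl 2).
Iteration 3: rows with reply_to in {6} -> c4 (id 8, lvl 3), c35 (id 9, lvl 3), c27 (id 10, lvl 3).
Iteration 4: no rows with reply_to in {8,9,10}; recursion stops.
Total rows emitted: 7.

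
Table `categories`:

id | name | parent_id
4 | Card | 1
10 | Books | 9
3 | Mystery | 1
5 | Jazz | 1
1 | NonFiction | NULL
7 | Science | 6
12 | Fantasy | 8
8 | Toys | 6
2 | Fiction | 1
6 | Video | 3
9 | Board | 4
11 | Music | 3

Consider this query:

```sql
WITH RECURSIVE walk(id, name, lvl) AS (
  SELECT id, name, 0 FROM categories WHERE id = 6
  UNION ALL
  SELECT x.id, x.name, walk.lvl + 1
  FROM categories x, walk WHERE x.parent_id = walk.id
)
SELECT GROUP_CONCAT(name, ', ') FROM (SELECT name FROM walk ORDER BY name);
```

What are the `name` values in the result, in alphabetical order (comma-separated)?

Base: id=6 (Video) at lvl 0.
Iteration 1: rows with parent_id in {6} -> Science (id 7, lvl 1), Toys (id 8, lvl 1).
Iteration 2: rows with parent_id in {7,8} -> Fantasy (id 12, lvl 2).
Iteration 3: no rows with parent_id in {12}; recursion stops.

Fantasy, Science, Toys, Video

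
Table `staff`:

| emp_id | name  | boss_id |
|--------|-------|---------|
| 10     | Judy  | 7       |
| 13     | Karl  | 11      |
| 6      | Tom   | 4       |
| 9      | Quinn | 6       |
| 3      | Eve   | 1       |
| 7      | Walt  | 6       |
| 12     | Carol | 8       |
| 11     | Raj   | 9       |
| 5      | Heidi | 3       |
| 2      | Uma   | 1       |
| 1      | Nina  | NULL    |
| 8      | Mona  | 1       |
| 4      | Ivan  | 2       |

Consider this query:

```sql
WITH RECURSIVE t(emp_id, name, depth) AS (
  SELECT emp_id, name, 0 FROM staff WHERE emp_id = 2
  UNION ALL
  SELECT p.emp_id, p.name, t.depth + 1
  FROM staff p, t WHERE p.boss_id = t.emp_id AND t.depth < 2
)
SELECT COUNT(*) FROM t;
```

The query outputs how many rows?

Base: emp_id=2 (Uma) at depth 0.
Iteration 1: rows with boss_id in {2} -> Ivan (id 4, depth 1).
Iteration 2: rows with boss_id in {4} -> Tom (id 6, depth 2).
Iteration 3: depth < 2 fails for all current rows; recursion stops.
Total rows emitted: 3.

3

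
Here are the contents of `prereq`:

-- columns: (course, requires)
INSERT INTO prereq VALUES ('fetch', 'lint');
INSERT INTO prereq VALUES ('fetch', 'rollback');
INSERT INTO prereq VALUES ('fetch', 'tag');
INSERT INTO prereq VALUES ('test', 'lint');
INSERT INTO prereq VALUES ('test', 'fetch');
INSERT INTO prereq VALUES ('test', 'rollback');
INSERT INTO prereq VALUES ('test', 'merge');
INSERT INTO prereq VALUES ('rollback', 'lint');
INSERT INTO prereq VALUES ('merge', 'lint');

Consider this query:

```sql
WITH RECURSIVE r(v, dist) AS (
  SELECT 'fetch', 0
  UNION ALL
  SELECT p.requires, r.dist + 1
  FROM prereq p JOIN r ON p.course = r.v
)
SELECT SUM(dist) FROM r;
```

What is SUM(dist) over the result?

5

Base: (fetch, dist=0).
Iteration 1: edges from {fetch} -> (lint, dist=1), (rollback, dist=1), (tag, dist=1).
Iteration 2: edges from {lint,rollback,tag} -> (lint, dist=2).
Iteration 3: no outgoing edges from {lint}; recursion stops.
SUM(dist) = 0 + 1 + 1 + 1 + 2 = 5.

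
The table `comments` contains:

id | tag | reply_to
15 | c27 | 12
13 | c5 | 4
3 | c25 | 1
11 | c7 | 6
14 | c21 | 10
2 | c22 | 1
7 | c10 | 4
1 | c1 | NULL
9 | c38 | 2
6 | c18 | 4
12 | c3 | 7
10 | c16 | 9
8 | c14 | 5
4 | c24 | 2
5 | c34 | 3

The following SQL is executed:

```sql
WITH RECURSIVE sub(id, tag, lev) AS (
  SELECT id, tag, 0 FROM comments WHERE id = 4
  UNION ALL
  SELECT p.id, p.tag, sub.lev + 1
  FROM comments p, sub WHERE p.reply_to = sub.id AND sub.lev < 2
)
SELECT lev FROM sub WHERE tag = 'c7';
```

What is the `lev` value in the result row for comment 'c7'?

2

Base: id=4 (c24) at lev 0.
Iteration 1: rows with reply_to in {4} -> c18 (id 6, lev 1), c10 (id 7, lev 1), c5 (id 13, lev 1).
Iteration 2: rows with reply_to in {6,7,13} -> c7 (id 11, lev 2), c3 (id 12, lev 2).
Iteration 3: lev < 2 fails for all current rows; recursion stops.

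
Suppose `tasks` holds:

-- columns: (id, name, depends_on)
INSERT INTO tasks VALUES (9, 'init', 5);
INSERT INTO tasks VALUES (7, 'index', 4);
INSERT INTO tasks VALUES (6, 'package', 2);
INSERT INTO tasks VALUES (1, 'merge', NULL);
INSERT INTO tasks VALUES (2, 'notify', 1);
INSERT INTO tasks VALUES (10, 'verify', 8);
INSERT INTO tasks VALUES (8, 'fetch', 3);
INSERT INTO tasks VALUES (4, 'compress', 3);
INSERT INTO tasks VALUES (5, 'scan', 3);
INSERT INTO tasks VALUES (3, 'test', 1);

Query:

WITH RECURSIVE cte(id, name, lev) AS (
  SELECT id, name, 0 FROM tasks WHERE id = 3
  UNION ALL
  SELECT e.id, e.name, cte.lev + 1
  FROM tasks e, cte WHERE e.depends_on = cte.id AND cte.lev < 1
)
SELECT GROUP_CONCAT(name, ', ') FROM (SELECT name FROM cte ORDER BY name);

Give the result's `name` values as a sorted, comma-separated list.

Base: id=3 (test) at lev 0.
Iteration 1: rows with depends_on in {3} -> compress (id 4, lev 1), scan (id 5, lev 1), fetch (id 8, lev 1).
Iteration 2: lev < 1 fails for all current rows; recursion stops.

compress, fetch, scan, test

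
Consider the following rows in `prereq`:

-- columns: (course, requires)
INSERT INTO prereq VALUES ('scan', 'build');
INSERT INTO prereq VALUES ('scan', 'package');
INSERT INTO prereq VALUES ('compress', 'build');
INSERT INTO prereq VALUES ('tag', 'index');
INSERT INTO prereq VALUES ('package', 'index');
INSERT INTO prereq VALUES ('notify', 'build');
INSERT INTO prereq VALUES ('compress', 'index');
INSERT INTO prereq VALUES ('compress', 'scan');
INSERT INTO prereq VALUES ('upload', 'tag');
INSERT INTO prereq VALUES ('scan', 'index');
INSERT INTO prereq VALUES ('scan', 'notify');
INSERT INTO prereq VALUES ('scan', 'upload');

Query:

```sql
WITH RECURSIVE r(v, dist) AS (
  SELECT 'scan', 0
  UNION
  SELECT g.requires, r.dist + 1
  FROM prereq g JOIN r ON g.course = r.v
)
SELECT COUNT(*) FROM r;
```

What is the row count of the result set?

Base: (scan, dist=0).
Iteration 1: edges from {scan} -> (build, dist=1), (index, dist=1), (notify, dist=1), (package, dist=1), (upload, dist=1).
Iteration 2: edges from {build,index,notify,package,upload} -> (build, dist=2), (index, dist=2), (tag, dist=2).
Iteration 3: edges from {build,index,tag} -> (index, dist=3).
Iteration 4: no outgoing edges from {index}; recursion stops.
Total rows emitted: 10.

10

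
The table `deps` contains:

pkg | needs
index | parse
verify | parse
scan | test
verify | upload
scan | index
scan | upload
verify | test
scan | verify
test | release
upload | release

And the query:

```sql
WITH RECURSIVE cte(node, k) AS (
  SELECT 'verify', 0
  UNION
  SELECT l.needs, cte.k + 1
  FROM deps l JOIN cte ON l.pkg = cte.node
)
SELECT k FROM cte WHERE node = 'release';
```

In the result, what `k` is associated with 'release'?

Base: (verify, k=0).
Iteration 1: edges from {verify} -> (parse, k=1), (test, k=1), (upload, k=1).
Iteration 2: edges from {parse,test,upload} -> (release, k=2). [UNION drops 1 duplicate row(s)]
Iteration 3: no outgoing edges from {release}; recursion stops.

2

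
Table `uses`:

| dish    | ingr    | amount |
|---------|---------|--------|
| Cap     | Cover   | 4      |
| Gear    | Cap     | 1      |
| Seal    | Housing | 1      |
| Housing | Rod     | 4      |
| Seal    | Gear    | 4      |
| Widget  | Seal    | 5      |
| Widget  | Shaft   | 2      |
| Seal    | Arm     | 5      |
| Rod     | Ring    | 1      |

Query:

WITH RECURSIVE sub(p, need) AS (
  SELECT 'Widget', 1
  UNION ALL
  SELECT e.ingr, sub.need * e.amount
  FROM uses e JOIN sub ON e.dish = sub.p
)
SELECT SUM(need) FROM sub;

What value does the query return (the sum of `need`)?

Base: (Widget, need=1).
Iteration 1: components of {Widget} -> Seal = 1*5 = 5, Shaft = 1*2 = 2.
Iteration 2: components of {Seal,Shaft} -> Arm = 5*5 = 25, Gear = 5*4 = 20, Housing = 5*1 = 5.
Iteration 3: components of {Arm,Gear,Housing} -> Cap = 20*1 = 20, Rod = 5*4 = 20.
Iteration 4: components of {Cap,Rod} -> Cover = 20*4 = 80, Ring = 20*1 = 20.
Iteration 5: no further components; recursion stops.
SUM(need) = 1 + 2 + 5 + 25 + 20 + 5 + 20 + 20 + 80 + 20 = 198.

198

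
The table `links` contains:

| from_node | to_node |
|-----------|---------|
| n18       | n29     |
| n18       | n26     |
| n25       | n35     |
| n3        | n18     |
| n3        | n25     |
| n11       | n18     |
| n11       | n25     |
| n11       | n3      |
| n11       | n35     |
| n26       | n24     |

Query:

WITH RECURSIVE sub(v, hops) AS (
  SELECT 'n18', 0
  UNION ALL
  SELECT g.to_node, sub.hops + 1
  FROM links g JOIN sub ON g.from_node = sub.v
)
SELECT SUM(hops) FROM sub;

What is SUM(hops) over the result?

Base: (n18, hops=0).
Iteration 1: edges from {n18} -> (n26, hops=1), (n29, hops=1).
Iteration 2: edges from {n26,n29} -> (n24, hops=2).
Iteration 3: no outgoing edges from {n24}; recursion stops.
SUM(hops) = 0 + 1 + 1 + 2 = 4.

4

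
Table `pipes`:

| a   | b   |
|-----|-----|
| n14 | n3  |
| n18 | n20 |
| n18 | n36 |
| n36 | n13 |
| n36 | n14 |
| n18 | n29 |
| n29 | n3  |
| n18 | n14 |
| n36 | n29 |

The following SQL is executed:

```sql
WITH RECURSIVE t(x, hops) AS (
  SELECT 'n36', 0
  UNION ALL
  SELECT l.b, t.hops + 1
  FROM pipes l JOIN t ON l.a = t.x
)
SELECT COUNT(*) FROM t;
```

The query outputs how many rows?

Base: (n36, hops=0).
Iteration 1: edges from {n36} -> (n13, hops=1), (n14, hops=1), (n29, hops=1).
Iteration 2: edges from {n13,n14,n29} -> (n3, hops=2) x2. [UNION ALL keeps all 2 new rows, including repeats]
Iteration 3: no outgoing edges from {n3}; recursion stops.
Total rows emitted: 6.

6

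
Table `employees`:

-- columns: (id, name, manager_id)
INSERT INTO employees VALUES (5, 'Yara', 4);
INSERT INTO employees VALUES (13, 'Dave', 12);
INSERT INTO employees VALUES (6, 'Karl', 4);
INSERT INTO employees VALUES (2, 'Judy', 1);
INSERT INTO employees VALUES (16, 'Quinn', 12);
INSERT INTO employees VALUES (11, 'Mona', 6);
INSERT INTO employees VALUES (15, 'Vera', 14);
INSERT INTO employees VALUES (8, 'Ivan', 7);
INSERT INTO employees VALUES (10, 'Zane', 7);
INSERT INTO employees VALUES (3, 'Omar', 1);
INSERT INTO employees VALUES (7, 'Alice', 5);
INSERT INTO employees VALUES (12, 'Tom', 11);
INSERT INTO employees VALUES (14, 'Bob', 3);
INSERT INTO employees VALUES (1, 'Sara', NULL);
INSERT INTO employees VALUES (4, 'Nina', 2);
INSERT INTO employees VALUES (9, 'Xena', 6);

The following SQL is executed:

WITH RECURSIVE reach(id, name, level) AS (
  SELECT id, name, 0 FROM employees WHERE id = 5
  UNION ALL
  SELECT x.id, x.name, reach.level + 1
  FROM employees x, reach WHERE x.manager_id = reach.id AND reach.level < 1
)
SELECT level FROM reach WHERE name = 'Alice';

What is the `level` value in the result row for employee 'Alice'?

1

Base: id=5 (Yara) at level 0.
Iteration 1: rows with manager_id in {5} -> Alice (id 7, level 1).
Iteration 2: level < 1 fails for all current rows; recursion stops.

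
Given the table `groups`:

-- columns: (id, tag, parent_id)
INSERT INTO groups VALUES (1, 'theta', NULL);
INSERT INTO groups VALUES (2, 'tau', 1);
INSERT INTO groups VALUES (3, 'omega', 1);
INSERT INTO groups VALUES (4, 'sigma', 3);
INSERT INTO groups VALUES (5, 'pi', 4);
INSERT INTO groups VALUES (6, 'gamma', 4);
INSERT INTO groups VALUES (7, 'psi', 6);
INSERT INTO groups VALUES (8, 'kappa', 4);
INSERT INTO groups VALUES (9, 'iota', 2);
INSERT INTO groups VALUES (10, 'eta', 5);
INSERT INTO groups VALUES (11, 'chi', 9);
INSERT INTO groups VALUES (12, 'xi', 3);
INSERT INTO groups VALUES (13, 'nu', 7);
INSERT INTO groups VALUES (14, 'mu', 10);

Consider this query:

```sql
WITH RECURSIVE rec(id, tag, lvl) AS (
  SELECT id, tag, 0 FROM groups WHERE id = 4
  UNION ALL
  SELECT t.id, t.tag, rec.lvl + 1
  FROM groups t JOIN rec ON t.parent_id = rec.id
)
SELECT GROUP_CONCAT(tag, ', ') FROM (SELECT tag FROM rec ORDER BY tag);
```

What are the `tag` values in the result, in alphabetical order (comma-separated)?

Base: id=4 (sigma) at lvl 0.
Iteration 1: rows with parent_id in {4} -> pi (id 5, lvl 1), gamma (id 6, lvl 1), kappa (id 8, lvl 1).
Iteration 2: rows with parent_id in {5,6,8} -> psi (id 7, lvl 2), eta (id 10, lvl 2).
Iteration 3: rows with parent_id in {7,10} -> nu (id 13, lvl 3), mu (id 14, lvl 3).
Iteration 4: no rows with parent_id in {13,14}; recursion stops.

eta, gamma, kappa, mu, nu, pi, psi, sigma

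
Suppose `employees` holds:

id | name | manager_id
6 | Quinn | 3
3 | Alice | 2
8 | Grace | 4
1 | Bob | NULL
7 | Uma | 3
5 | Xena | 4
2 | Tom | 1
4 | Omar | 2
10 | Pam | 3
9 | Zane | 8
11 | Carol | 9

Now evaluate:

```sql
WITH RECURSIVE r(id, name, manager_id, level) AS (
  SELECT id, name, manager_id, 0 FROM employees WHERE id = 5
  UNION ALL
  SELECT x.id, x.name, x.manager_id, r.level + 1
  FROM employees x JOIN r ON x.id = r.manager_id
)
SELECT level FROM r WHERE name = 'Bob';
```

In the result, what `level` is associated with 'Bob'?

Base: id=5 (Xena), manager_id=4, level 0.
Iteration 1: join on id=4 -> Omar (id 4, manager_id=2, level 1).
Iteration 2: join on id=2 -> Tom (id 2, manager_id=1, level 2).
Iteration 3: join on id=1 -> Bob (id 1, manager_id=NULL, level 3).
Iteration 4: manager_id is NULL; no match; recursion stops.

3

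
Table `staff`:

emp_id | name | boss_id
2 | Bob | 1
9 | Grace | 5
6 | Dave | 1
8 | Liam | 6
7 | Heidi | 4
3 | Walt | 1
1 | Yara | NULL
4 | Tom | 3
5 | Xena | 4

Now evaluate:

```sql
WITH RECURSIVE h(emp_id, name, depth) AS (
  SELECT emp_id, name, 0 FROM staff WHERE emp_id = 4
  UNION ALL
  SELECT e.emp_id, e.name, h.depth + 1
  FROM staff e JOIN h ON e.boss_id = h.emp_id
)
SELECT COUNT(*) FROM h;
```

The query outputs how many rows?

4

Base: emp_id=4 (Tom) at depth 0.
Iteration 1: rows with boss_id in {4} -> Xena (id 5, depth 1), Heidi (id 7, depth 1).
Iteration 2: rows with boss_id in {5,7} -> Grace (id 9, depth 2).
Iteration 3: no rows with boss_id in {9}; recursion stops.
Total rows emitted: 4.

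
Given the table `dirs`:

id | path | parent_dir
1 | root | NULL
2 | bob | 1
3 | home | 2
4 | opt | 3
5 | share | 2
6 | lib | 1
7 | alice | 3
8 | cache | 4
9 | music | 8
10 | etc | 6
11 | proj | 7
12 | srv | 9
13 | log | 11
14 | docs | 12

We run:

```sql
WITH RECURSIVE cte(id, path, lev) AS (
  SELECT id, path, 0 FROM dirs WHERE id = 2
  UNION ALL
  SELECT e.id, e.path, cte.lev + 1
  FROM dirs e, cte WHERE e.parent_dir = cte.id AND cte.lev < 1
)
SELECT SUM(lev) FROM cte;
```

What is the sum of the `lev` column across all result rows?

2

Base: id=2 (bob) at lev 0.
Iteration 1: rows with parent_dir in {2} -> home (id 3, lev 1), share (id 5, lev 1).
Iteration 2: lev < 1 fails for all current rows; recursion stops.
SUM(lev) = 0 + 1 + 1 = 2.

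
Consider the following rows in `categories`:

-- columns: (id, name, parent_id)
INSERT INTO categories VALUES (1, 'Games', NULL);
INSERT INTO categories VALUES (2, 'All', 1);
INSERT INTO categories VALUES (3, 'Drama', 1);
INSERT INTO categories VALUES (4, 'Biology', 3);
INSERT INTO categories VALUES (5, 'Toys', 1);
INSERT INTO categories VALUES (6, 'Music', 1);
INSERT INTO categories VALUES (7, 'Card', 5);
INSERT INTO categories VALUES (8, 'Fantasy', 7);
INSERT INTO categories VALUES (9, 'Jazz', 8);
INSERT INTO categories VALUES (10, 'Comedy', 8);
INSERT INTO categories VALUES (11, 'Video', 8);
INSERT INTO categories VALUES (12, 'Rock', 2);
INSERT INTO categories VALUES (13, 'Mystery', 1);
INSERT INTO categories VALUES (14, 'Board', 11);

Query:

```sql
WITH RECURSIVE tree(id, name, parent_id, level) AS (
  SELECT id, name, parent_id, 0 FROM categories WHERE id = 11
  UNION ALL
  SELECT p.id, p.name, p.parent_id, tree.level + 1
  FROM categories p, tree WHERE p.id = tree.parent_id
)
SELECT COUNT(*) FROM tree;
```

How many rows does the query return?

5

Base: id=11 (Video), parent_id=8, level 0.
Iteration 1: join on id=8 -> Fantasy (id 8, parent_id=7, level 1).
Iteration 2: join on id=7 -> Card (id 7, parent_id=5, level 2).
Iteration 3: join on id=5 -> Toys (id 5, parent_id=1, level 3).
Iteration 4: join on id=1 -> Games (id 1, parent_id=NULL, level 4).
Iteration 5: parent_id is NULL; no match; recursion stops.
Total rows emitted: 5.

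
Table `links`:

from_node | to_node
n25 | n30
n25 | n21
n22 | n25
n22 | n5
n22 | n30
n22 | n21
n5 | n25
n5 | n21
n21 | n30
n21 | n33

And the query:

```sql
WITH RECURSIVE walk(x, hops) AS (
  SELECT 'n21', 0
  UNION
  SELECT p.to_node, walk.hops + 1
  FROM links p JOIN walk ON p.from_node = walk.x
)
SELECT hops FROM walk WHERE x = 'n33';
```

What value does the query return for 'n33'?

Base: (n21, hops=0).
Iteration 1: edges from {n21} -> (n30, hops=1), (n33, hops=1).
Iteration 2: no outgoing edges from {n30,n33}; recursion stops.

1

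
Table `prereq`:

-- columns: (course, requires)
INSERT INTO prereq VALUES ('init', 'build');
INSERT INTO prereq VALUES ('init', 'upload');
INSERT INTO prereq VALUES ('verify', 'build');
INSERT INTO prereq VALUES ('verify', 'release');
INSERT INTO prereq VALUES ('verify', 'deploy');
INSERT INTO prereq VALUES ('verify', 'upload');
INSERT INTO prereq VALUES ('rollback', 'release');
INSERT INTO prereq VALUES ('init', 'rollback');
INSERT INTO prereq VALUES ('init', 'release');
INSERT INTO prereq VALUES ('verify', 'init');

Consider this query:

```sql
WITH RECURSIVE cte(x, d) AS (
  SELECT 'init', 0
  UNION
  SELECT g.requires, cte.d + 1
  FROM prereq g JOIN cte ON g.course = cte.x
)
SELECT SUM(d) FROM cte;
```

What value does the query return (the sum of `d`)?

6

Base: (init, d=0).
Iteration 1: edges from {init} -> (build, d=1), (release, d=1), (rollback, d=1), (upload, d=1).
Iteration 2: edges from {build,release,rollback,upload} -> (release, d=2).
Iteration 3: no outgoing edges from {release}; recursion stops.
SUM(d) = 0 + 1 + 1 + 1 + 1 + 2 = 6.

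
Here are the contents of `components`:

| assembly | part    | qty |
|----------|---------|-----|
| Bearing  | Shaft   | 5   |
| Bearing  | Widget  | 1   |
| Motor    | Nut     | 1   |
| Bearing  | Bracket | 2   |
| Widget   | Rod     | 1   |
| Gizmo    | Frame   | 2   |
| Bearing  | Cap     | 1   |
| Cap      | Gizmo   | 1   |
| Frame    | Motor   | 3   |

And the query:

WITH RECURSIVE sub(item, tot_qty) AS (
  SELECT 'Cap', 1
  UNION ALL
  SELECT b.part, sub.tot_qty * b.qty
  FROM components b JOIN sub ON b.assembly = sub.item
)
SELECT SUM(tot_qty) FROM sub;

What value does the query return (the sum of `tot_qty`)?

16

Base: (Cap, tot_qty=1).
Iteration 1: components of {Cap} -> Gizmo = 1*1 = 1.
Iteration 2: components of {Gizmo} -> Frame = 1*2 = 2.
Iteration 3: components of {Frame} -> Motor = 2*3 = 6.
Iteration 4: components of {Motor} -> Nut = 6*1 = 6.
Iteration 5: no further components; recursion stops.
SUM(tot_qty) = 1 + 1 + 2 + 6 + 6 = 16.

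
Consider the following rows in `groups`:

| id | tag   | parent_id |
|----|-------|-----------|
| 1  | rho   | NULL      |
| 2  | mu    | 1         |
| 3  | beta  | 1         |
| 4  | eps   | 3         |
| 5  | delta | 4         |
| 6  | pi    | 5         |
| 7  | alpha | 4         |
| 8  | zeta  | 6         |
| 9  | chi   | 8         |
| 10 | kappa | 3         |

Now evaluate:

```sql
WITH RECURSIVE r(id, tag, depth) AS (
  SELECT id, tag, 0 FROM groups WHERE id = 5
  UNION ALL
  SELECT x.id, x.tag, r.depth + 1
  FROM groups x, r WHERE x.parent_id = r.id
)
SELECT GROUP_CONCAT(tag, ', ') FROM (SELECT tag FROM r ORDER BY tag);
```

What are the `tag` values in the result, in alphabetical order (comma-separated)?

chi, delta, pi, zeta

Base: id=5 (delta) at depth 0.
Iteration 1: rows with parent_id in {5} -> pi (id 6, depth 1).
Iteration 2: rows with parent_id in {6} -> zeta (id 8, depth 2).
Iteration 3: rows with parent_id in {8} -> chi (id 9, depth 3).
Iteration 4: no rows with parent_id in {9}; recursion stops.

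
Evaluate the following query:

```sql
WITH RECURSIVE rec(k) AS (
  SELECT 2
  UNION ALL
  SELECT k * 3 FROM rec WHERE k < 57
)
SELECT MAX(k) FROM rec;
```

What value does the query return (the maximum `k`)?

162

Base: k=2.
Iteration 1: 2 < 57 holds -> k = 2 * 3 = 6.
Iteration 2: 6 < 57 holds -> k = 6 * 3 = 18.
Iteration 3: 18 < 57 holds -> k = 18 * 3 = 54.
Iteration 4: 54 < 57 holds -> k = 54 * 3 = 162.
Iteration 5: 162 < 57 fails; recursion stops.
k values: 2, 6, 18, 54, 162; the maximum is 162.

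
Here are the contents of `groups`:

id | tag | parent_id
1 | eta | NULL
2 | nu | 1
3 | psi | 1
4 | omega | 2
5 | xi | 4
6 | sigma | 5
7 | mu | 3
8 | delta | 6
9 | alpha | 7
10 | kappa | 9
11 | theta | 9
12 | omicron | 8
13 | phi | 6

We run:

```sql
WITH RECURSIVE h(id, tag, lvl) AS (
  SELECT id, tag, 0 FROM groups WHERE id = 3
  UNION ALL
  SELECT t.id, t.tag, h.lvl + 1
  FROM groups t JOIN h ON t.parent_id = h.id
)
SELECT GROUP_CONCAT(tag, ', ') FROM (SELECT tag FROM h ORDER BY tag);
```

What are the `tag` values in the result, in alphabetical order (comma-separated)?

alpha, kappa, mu, psi, theta

Base: id=3 (psi) at lvl 0.
Iteration 1: rows with parent_id in {3} -> mu (id 7, lvl 1).
Iteration 2: rows with parent_id in {7} -> alpha (id 9, lvl 2).
Iteration 3: rows with parent_id in {9} -> kappa (id 10, lvl 3), theta (id 11, lvl 3).
Iteration 4: no rows with parent_id in {10,11}; recursion stops.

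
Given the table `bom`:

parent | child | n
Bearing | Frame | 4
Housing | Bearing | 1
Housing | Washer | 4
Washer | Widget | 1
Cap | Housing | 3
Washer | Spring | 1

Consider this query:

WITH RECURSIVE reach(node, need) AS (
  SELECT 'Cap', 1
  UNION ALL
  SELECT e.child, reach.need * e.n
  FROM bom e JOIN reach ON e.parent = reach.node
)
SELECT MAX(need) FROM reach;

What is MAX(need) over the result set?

12

Base: (Cap, need=1).
Iteration 1: components of {Cap} -> Housing = 1*3 = 3.
Iteration 2: components of {Housing} -> Bearing = 3*1 = 3, Washer = 3*4 = 12.
Iteration 3: components of {Bearing,Washer} -> Frame = 3*4 = 12, Spring = 12*1 = 12, Widget = 12*1 = 12.
Iteration 4: no further components; recursion stops.
need values: 1, 3, 12, 3, 12, 12, 12; the maximum is 12.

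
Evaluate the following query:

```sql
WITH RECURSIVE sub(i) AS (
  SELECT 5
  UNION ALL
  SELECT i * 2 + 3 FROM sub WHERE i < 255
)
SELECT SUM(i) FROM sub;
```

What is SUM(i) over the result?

995

Base: i=5.
Iteration 1: 5 < 255 holds -> i = 5 * 2 + 3 = 13.
Iteration 2: 13 < 255 holds -> i = 13 * 2 + 3 = 29.
Iteration 3: 29 < 255 holds -> i = 29 * 2 + 3 = 61.
Iteration 4: 61 < 255 holds -> i = 61 * 2 + 3 = 125.
Iteration 5: 125 < 255 holds -> i = 125 * 2 + 3 = 253.
Iteration 6: 253 < 255 holds -> i = 253 * 2 + 3 = 509.
Iteration 7: 509 < 255 fails; recursion stops.
SUM(i) = 5 + 13 + 29 + 61 + 125 + 253 + 509 = 995.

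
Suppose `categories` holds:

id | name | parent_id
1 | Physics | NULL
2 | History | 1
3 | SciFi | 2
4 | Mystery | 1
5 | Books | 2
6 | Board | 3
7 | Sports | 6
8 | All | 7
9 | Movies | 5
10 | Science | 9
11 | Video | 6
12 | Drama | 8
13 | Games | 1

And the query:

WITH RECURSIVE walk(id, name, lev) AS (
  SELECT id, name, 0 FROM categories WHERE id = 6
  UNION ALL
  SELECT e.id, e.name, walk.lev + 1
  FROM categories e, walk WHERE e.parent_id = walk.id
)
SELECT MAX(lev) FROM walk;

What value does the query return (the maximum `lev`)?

Base: id=6 (Board) at lev 0.
Iteration 1: rows with parent_id in {6} -> Sports (id 7, lev 1), Video (id 11, lev 1).
Iteration 2: rows with parent_id in {7,11} -> All (id 8, lev 2).
Iteration 3: rows with parent_id in {8} -> Drama (id 12, lev 3).
Iteration 4: no rows with parent_id in {12}; recursion stops.
lev values: 0, 1, 1, 2, 3; the maximum is 3.

3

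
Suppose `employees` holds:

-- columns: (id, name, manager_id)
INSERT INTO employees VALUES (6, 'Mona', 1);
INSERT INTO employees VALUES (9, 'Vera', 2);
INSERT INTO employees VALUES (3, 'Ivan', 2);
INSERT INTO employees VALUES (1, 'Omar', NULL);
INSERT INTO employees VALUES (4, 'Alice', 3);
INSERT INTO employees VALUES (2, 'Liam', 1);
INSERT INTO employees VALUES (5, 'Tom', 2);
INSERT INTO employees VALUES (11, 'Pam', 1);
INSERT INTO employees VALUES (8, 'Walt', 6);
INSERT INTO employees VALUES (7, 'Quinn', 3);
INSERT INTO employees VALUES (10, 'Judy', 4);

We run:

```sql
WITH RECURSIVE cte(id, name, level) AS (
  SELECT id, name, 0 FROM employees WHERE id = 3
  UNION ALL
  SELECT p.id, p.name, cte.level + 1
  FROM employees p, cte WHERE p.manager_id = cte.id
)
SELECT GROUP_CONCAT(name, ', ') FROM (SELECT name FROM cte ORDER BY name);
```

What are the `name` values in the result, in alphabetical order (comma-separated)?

Base: id=3 (Ivan) at level 0.
Iteration 1: rows with manager_id in {3} -> Alice (id 4, level 1), Quinn (id 7, level 1).
Iteration 2: rows with manager_id in {4,7} -> Judy (id 10, level 2).
Iteration 3: no rows with manager_id in {10}; recursion stops.

Alice, Ivan, Judy, Quinn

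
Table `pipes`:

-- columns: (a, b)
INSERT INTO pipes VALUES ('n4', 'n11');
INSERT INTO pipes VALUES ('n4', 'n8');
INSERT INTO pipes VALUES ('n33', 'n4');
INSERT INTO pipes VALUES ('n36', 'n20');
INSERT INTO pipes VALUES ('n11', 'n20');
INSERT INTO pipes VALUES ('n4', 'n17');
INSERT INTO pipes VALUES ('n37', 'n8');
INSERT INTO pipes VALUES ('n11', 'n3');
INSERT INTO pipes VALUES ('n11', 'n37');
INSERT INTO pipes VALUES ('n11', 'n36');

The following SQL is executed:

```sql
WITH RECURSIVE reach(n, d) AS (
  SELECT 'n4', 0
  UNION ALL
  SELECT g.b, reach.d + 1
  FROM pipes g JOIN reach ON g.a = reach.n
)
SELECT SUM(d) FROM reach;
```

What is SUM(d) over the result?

Base: (n4, d=0).
Iteration 1: edges from {n4} -> (n11, d=1), (n17, d=1), (n8, d=1).
Iteration 2: edges from {n11,n17,n8} -> (n20, d=2), (n3, d=2), (n36, d=2), (n37, d=2).
Iteration 3: edges from {n20,n3,n36,n37} -> (n20, d=3), (n8, d=3).
Iteration 4: no outgoing edges from {n20,n8}; recursion stops.
SUM(d) = 0 + 1 + 1 + 1 + 2 + 2 + 2 + 2 + 3 + 3 = 17.

17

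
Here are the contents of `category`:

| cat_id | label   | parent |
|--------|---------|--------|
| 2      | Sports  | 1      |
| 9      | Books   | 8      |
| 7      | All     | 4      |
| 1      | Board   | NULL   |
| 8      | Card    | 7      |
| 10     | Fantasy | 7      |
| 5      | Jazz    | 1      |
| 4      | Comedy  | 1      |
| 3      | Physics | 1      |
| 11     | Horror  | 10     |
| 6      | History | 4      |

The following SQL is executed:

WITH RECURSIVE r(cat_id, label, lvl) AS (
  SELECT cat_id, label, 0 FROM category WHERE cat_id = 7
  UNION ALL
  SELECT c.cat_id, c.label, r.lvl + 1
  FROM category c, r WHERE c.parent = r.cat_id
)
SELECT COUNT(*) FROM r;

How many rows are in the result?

5

Base: cat_id=7 (All) at lvl 0.
Iteration 1: rows with parent in {7} -> Card (id 8, lvl 1), Fantasy (id 10, lvl 1).
Iteration 2: rows with parent in {8,10} -> Books (id 9, lvl 2), Horror (id 11, lvl 2).
Iteration 3: no rows with parent in {9,11}; recursion stops.
Total rows emitted: 5.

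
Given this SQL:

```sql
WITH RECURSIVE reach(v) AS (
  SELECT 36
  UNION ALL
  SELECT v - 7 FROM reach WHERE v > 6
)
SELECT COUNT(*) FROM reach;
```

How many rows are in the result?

Base: v=36.
Iteration 1: 36 > 6 holds -> v = 36 - 7 = 29.
Iteration 2: 29 > 6 holds -> v = 29 - 7 = 22.
Iteration 3: 22 > 6 holds -> v = 22 - 7 = 15.
Iteration 4: 15 > 6 holds -> v = 15 - 7 = 8.
Iteration 5: 8 > 6 holds -> v = 8 - 7 = 1.
Iteration 6: 1 > 6 fails; recursion stops.
Total rows emitted: 6.

6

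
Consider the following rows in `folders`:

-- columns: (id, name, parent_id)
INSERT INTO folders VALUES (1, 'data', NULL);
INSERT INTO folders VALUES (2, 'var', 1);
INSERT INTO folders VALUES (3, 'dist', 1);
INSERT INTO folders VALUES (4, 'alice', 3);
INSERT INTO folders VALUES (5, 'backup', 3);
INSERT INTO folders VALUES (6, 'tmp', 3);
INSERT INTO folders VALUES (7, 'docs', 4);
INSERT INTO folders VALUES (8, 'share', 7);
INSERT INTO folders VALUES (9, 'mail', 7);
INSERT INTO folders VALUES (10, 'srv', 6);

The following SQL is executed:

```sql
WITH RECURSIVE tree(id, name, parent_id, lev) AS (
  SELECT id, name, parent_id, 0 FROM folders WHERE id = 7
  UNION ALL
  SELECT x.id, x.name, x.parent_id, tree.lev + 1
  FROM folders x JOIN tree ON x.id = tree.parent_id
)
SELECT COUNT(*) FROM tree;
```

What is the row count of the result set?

4

Base: id=7 (docs), parent_id=4, lev 0.
Iteration 1: join on id=4 -> alice (id 4, parent_id=3, lev 1).
Iteration 2: join on id=3 -> dist (id 3, parent_id=1, lev 2).
Iteration 3: join on id=1 -> data (id 1, parent_id=NULL, lev 3).
Iteration 4: parent_id is NULL; no match; recursion stops.
Total rows emitted: 4.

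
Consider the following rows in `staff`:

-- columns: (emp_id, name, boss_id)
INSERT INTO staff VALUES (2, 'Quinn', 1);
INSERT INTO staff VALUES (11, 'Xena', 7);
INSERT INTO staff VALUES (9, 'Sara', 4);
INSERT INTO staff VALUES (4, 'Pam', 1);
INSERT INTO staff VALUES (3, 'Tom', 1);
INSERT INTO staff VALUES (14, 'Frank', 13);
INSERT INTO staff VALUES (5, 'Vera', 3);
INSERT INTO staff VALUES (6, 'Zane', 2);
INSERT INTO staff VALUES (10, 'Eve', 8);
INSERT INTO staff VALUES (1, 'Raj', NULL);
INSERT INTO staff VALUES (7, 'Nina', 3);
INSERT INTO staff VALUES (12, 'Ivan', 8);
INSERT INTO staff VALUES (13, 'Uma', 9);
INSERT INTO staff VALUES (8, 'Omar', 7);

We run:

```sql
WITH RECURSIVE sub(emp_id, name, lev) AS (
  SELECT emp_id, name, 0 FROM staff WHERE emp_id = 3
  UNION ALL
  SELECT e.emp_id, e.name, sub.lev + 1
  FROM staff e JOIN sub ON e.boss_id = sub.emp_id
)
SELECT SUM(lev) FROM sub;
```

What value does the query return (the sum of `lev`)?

Base: emp_id=3 (Tom) at lev 0.
Iteration 1: rows with boss_id in {3} -> Vera (id 5, lev 1), Nina (id 7, lev 1).
Iteration 2: rows with boss_id in {5,7} -> Omar (id 8, lev 2), Xena (id 11, lev 2).
Iteration 3: rows with boss_id in {8,11} -> Eve (id 10, lev 3), Ivan (id 12, lev 3).
Iteration 4: no rows with boss_id in {10,12}; recursion stops.
SUM(lev) = 0 + 1 + 1 + 2 + 2 + 3 + 3 = 12.

12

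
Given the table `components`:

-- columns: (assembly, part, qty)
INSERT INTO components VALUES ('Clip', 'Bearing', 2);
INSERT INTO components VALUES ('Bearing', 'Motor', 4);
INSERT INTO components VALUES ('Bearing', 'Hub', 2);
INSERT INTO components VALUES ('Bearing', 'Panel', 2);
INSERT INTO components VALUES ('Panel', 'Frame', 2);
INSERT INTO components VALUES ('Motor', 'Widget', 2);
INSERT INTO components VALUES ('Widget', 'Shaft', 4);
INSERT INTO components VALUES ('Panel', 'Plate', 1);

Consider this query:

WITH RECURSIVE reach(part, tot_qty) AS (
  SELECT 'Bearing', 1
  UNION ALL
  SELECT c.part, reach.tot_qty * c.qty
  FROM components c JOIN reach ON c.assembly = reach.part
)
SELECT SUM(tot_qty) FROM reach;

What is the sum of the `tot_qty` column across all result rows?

Base: (Bearing, tot_qty=1).
Iteration 1: components of {Bearing} -> Hub = 1*2 = 2, Motor = 1*4 = 4, Panel = 1*2 = 2.
Iteration 2: components of {Hub,Motor,Panel} -> Frame = 2*2 = 4, Plate = 2*1 = 2, Widget = 4*2 = 8.
Iteration 3: components of {Frame,Plate,Widget} -> Shaft = 8*4 = 32.
Iteration 4: no further components; recursion stops.
SUM(tot_qty) = 1 + 4 + 2 + 2 + 8 + 4 + 2 + 32 = 55.

55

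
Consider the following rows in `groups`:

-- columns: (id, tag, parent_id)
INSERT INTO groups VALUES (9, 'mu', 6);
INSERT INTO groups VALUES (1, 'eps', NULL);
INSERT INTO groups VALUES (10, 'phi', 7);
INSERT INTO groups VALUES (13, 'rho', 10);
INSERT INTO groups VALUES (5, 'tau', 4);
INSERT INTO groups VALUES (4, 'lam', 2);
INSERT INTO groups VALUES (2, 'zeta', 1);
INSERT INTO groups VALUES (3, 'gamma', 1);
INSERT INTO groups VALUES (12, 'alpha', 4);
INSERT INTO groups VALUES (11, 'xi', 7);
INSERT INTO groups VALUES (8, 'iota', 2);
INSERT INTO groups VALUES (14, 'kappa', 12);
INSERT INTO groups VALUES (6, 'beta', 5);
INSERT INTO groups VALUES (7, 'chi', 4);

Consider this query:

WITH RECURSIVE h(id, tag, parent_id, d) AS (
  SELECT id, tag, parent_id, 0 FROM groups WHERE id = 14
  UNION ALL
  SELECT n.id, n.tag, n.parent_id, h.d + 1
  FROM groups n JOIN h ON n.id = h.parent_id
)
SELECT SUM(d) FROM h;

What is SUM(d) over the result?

Base: id=14 (kappa), parent_id=12, d 0.
Iteration 1: join on id=12 -> alpha (id 12, parent_id=4, d 1).
Iteration 2: join on id=4 -> lam (id 4, parent_id=2, d 2).
Iteration 3: join on id=2 -> zeta (id 2, parent_id=1, d 3).
Iteration 4: join on id=1 -> eps (id 1, parent_id=NULL, d 4).
Iteration 5: parent_id is NULL; no match; recursion stops.
SUM(d) = 0 + 1 + 2 + 3 + 4 = 10.

10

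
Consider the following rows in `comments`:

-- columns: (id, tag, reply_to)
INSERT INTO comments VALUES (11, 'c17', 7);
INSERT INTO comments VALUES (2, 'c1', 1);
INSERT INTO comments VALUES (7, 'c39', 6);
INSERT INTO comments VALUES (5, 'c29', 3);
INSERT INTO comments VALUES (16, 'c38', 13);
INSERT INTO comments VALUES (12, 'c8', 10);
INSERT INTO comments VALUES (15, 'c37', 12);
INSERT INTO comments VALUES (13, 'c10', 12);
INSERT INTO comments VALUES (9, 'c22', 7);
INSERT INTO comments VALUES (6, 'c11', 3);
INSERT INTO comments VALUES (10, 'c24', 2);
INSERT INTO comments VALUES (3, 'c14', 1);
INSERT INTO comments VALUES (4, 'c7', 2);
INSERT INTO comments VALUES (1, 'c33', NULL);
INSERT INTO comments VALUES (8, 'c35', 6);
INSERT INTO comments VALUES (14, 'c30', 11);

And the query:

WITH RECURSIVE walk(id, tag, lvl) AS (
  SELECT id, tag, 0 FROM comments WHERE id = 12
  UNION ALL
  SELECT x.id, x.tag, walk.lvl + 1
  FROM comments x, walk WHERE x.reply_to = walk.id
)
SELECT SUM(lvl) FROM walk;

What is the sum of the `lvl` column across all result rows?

4

Base: id=12 (c8) at lvl 0.
Iteration 1: rows with reply_to in {12} -> c10 (id 13, lvl 1), c37 (id 15, lvl 1).
Iteration 2: rows with reply_to in {13,15} -> c38 (id 16, lvl 2).
Iteration 3: no rows with reply_to in {16}; recursion stops.
SUM(lvl) = 0 + 1 + 1 + 2 = 4.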